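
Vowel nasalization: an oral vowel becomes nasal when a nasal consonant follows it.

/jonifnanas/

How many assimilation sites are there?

2

/o/ before nasal /n/ → [õ]
/a/ before nasal /n/ → [ã]
2 segments change.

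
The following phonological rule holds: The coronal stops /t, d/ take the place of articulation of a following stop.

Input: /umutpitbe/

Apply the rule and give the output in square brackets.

/t/ before /p/ (labial) → [p]
/t/ before /b/ (labial) → [p]

[umuppipbe]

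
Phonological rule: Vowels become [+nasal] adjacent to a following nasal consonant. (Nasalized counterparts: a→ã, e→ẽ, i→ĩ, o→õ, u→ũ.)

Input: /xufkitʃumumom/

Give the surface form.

/u/ before nasal /m/ → [ũ]
/u/ before nasal /m/ → [ũ]
/o/ before nasal /m/ → [õ]

[xufkitʃũmũmõm]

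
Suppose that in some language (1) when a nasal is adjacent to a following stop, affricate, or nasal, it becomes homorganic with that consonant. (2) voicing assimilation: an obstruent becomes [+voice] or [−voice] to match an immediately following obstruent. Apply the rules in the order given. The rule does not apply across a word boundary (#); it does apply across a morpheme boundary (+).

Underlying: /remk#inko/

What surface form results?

Rule 1: /m/ before /k/ (velar) → [ŋ]
Rule 1: /n/ before /k/ (velar) → [ŋ]
After rule 1: reŋk#iŋko
Rule 2: no segment meets the rule's conditions; no change.

[reŋk#iŋko]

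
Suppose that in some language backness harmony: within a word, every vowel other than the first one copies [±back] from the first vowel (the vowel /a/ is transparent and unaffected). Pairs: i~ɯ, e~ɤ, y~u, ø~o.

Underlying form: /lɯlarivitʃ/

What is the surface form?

/i/ harmonizes with /ɯ/ ([+back]) → [ɯ]
/i/ harmonizes with /ɯ/ ([+back]) → [ɯ]

[lɯlarɯvɯtʃ]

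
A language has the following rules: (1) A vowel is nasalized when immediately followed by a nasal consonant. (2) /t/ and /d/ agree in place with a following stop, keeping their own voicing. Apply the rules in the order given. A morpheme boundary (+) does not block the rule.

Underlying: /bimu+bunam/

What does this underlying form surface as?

Rule 1: /i/ before nasal /m/ → [ĩ]
Rule 1: /u/ before nasal /n/ → [ũ]
Rule 1: /a/ before nasal /m/ → [ã]
After rule 1: bĩmu+bũnãm
Rule 2: no segment meets the rule's conditions; no change.

[bĩmu+bũnãm]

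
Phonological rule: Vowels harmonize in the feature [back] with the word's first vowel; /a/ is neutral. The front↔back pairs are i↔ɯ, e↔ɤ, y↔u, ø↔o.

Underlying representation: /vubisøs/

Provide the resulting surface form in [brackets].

[vubɯsos]

/i/ harmonizes with /u/ ([+back]) → [ɯ]
/ø/ harmonizes with /u/ ([+back]) → [o]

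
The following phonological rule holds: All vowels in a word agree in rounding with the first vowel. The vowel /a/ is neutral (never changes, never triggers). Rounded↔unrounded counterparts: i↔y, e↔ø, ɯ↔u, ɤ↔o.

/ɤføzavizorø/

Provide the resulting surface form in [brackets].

/ø/ harmonizes with /ɤ/ ([-round]) → [e]
/o/ harmonizes with /ɤ/ ([-round]) → [ɤ]
/ø/ harmonizes with /ɤ/ ([-round]) → [e]

[ɤfezavizɤre]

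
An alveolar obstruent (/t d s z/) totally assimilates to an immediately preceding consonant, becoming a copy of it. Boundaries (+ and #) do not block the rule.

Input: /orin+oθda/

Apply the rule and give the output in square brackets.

/d/ after /θ/ → [θ] (total assimilation)

[orin+oθθa]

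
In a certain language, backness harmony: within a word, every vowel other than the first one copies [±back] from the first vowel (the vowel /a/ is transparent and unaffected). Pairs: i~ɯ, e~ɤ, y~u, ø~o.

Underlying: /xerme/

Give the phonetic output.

[xerme]

no segment meets the rule's conditions; no change.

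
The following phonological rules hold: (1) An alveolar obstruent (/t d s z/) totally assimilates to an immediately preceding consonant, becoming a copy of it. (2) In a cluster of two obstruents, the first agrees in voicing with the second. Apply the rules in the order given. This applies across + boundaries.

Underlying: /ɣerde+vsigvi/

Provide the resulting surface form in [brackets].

[ɣerre+vvigvi]

Rule 1: /d/ after /r/ → [r] (total assimilation)
Rule 1: /s/ after /v/ → [v] (total assimilation)
After rule 1: ɣerre+vvigvi
Rule 2: no segment meets the rule's conditions; no change.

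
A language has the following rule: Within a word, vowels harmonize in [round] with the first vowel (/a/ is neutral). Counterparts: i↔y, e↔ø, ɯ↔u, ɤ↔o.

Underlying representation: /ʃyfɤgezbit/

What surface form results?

/ɤ/ harmonizes with /y/ ([+round]) → [o]
/e/ harmonizes with /y/ ([+round]) → [ø]
/i/ harmonizes with /y/ ([+round]) → [y]

[ʃyfogøzbyt]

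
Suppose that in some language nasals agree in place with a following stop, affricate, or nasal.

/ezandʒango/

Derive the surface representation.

/n/ before /dʒ/ (palatal) → [ɲ]
/n/ before /g/ (velar) → [ŋ]

[ezaɲdʒaŋgo]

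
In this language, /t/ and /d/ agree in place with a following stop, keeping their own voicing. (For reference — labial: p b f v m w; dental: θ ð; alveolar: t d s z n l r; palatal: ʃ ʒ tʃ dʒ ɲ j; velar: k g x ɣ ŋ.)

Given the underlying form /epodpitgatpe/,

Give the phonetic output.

[epobpikgappe]

/d/ before /p/ (labial) → [b]
/t/ before /g/ (velar) → [k]
/t/ before /p/ (labial) → [p]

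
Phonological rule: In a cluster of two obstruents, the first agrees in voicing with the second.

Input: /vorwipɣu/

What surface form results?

/p/ before /ɣ/ (voiced) → [b]

[vorwibɣu]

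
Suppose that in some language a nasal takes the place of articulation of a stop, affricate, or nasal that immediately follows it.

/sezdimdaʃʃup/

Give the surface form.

/m/ before /d/ (alveolar) → [n]

[sezdindaʃʃup]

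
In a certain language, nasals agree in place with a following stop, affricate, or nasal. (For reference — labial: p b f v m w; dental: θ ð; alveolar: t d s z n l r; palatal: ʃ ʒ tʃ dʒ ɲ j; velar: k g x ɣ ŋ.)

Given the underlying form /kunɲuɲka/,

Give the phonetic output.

[kuɲɲuŋka]

/n/ before /ɲ/ (palatal) → [ɲ]
/ɲ/ before /k/ (velar) → [ŋ]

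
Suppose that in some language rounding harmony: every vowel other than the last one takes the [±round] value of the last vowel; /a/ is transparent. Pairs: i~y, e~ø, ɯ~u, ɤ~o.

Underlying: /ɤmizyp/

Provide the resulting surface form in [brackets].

/ɤ/ harmonizes with /y/ ([+round]) → [o]
/i/ harmonizes with /y/ ([+round]) → [y]

[omyzyp]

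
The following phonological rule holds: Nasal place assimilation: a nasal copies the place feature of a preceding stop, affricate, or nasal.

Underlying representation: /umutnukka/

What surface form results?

no segment meets the rule's conditions; no change.

[umutnukka]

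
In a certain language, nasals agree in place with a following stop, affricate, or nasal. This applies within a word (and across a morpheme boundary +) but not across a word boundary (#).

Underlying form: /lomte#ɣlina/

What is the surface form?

[lonte#ɣlina]

/m/ before /t/ (alveolar) → [n]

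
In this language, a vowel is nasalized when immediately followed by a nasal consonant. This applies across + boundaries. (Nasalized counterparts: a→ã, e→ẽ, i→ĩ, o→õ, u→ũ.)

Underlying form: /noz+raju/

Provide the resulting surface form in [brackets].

no segment meets the rule's conditions; no change.

[noz+raju]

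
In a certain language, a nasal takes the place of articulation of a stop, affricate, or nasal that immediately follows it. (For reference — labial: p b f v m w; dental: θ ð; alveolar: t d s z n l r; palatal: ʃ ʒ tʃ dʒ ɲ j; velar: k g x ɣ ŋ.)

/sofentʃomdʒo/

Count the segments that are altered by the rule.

2

/n/ before /tʃ/ (palatal) → [ɲ]
/m/ before /dʒ/ (palatal) → [ɲ]
2 segments change.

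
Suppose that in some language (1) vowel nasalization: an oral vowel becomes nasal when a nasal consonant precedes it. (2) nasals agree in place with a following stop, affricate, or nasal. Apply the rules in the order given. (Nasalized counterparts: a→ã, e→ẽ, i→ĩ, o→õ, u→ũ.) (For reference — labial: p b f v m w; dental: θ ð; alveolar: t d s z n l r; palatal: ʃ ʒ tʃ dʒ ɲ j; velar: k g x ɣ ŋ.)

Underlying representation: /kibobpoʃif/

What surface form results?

[kibobpoʃif]

Rule 1: no segment meets the rule's conditions; no change.
After rule 1: kibobpoʃif
Rule 2: no segment meets the rule's conditions; no change.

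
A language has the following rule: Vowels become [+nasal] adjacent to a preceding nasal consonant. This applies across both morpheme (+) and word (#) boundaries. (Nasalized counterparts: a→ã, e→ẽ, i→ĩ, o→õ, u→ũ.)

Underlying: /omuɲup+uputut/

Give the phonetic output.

[omũɲũp+uputut]

/u/ after nasal /m/ → [ũ]
/u/ after nasal /ɲ/ → [ũ]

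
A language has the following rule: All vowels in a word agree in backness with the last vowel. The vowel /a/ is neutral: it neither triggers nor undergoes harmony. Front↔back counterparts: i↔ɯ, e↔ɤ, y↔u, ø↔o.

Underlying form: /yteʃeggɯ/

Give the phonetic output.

[utɤʃɤggɯ]

/y/ harmonizes with /ɯ/ ([+back]) → [u]
/e/ harmonizes with /ɯ/ ([+back]) → [ɤ]
/e/ harmonizes with /ɯ/ ([+back]) → [ɤ]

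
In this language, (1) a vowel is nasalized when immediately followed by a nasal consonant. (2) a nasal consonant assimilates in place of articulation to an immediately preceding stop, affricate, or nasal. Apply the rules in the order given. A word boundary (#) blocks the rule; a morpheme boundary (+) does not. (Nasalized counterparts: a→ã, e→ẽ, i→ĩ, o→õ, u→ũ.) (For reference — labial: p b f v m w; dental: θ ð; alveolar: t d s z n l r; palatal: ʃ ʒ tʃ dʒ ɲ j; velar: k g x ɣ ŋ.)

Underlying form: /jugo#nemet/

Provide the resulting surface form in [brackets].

[jugo#nẽmet]

Rule 1: /e/ before nasal /m/ → [ẽ]
After rule 1: jugo#nẽmet
Rule 2: no segment meets the rule's conditions; no change.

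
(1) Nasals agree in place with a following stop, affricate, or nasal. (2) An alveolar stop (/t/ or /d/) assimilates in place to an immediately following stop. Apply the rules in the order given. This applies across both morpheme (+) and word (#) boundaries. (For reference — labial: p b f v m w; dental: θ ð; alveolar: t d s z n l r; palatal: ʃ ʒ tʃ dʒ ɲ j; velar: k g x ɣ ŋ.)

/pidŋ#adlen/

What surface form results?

[pidŋ#adlen]

Rule 1: no segment meets the rule's conditions; no change.
After rule 1: pidŋ#adlen
Rule 2: no segment meets the rule's conditions; no change.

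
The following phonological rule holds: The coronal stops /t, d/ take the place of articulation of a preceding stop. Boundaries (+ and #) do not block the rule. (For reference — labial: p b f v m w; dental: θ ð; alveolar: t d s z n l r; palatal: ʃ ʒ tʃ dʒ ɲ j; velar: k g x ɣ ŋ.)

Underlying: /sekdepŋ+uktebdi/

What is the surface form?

[sekgepŋ+ukkebbi]

/d/ after /k/ (velar) → [g]
/t/ after /k/ (velar) → [k]
/d/ after /b/ (labial) → [b]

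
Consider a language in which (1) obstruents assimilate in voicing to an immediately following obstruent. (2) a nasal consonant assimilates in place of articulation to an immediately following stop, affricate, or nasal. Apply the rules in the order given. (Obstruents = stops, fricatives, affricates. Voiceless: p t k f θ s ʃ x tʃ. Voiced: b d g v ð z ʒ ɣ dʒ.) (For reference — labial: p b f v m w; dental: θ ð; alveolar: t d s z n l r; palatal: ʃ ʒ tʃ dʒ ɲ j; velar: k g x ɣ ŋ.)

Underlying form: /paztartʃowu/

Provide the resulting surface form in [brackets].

[pastartʃowu]

Rule 1: /z/ before /t/ (voiceless) → [s]
After rule 1: pastartʃowu
Rule 2: no segment meets the rule's conditions; no change.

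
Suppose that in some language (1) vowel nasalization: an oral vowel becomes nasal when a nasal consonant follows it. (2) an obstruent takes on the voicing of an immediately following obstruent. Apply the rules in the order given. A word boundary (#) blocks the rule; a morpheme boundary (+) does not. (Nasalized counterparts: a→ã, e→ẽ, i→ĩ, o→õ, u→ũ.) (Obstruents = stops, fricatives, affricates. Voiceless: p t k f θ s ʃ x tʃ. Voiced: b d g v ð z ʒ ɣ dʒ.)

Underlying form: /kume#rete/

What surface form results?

[kũme#rete]

Rule 1: /u/ before nasal /m/ → [ũ]
After rule 1: kũme#rete
Rule 2: no segment meets the rule's conditions; no change.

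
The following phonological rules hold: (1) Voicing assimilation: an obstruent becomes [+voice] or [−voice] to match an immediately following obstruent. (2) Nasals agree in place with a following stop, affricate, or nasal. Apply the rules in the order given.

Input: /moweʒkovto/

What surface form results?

[moweʃkofto]

Rule 1: /ʒ/ before /k/ (voiceless) → [ʃ]
Rule 1: /v/ before /t/ (voiceless) → [f]
After rule 1: moweʃkofto
Rule 2: no segment meets the rule's conditions; no change.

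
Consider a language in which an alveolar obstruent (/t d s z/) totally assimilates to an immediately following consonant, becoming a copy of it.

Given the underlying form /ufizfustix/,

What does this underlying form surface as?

[ufiffuttix]

/z/ before /f/ → [f] (total assimilation)
/s/ before /t/ → [t] (total assimilation)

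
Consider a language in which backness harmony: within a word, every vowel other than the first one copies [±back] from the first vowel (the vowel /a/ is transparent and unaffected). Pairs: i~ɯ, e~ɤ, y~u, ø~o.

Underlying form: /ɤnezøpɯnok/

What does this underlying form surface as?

/e/ harmonizes with /ɤ/ ([+back]) → [ɤ]
/ø/ harmonizes with /ɤ/ ([+back]) → [o]

[ɤnɤzopɯnok]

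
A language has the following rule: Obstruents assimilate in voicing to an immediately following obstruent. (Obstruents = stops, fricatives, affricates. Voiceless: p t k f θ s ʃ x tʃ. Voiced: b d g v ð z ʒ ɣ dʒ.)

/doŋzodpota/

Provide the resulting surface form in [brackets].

[doŋzotpota]

/d/ before /p/ (voiceless) → [t]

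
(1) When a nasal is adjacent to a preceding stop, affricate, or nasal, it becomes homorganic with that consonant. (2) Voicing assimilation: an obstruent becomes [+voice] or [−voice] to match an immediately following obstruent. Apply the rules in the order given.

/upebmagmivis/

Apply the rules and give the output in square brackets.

[upebmagŋivis]

Rule 1: /m/ after /g/ (velar) → [ŋ]
After rule 1: upebmagŋivis
Rule 2: no segment meets the rule's conditions; no change.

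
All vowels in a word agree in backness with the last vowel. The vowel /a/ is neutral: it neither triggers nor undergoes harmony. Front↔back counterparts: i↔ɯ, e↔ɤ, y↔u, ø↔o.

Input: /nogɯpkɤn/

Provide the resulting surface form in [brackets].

[nogɯpkɤn]

no segment meets the rule's conditions; no change.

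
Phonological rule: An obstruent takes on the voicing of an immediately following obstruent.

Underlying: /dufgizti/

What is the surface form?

/f/ before /g/ (voiced) → [v]
/z/ before /t/ (voiceless) → [s]

[duvgisti]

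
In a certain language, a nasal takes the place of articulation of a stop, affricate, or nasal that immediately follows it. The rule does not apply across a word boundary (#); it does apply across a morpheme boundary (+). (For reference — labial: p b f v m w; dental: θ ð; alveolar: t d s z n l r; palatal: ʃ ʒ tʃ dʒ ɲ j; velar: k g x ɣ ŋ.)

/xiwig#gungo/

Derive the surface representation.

/n/ before /g/ (velar) → [ŋ]

[xiwig#guŋgo]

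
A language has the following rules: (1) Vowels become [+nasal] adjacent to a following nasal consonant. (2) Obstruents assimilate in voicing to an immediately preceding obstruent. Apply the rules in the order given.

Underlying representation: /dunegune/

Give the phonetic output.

Rule 1: /u/ before nasal /n/ → [ũ]
Rule 1: /u/ before nasal /n/ → [ũ]
After rule 1: dũnegũne
Rule 2: no segment meets the rule's conditions; no change.

[dũnegũne]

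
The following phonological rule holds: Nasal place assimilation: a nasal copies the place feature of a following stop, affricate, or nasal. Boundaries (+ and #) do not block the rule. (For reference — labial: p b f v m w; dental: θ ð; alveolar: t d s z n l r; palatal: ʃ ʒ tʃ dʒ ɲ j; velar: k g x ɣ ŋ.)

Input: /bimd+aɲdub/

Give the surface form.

/m/ before /d/ (alveolar) → [n]
/ɲ/ before /d/ (alveolar) → [n]

[bind+andub]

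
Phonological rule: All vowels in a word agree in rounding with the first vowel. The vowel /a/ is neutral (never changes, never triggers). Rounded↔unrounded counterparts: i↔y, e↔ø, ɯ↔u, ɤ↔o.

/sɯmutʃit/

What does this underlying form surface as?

[sɯmɯtʃit]

/u/ harmonizes with /ɯ/ ([-round]) → [ɯ]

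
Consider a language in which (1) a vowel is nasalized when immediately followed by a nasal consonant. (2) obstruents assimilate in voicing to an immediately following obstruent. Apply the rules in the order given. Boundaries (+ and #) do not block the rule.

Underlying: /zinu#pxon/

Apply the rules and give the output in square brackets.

[zĩnu#pxõn]

Rule 1: /i/ before nasal /n/ → [ĩ]
Rule 1: /o/ before nasal /n/ → [õ]
After rule 1: zĩnu#pxõn
Rule 2: no segment meets the rule's conditions; no change.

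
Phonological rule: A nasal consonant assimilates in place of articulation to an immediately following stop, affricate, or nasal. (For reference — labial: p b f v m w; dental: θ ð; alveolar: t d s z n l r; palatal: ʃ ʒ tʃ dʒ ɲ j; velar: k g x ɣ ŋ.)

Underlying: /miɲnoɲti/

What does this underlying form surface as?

/ɲ/ before /n/ (alveolar) → [n]
/ɲ/ before /t/ (alveolar) → [n]

[minnonti]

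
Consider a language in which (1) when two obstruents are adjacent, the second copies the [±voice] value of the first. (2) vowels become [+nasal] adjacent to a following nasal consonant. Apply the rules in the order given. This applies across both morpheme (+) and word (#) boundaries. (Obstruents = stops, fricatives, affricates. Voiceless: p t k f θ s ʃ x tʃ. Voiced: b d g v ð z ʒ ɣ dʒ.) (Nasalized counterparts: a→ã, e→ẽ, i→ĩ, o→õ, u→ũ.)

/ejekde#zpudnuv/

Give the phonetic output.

Rule 1: /d/ after /k/ (voiceless) → [t]
Rule 1: /p/ after /z/ (voiced) → [b]
After rule 1: ejekte#zbudnuv
Rule 2: no segment meets the rule's conditions; no change.

[ejekte#zbudnuv]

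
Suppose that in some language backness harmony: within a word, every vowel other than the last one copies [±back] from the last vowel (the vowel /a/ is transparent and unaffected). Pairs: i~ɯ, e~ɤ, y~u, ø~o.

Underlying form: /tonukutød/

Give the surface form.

[tønykytød]

/o/ harmonizes with /ø/ ([-back]) → [ø]
/u/ harmonizes with /ø/ ([-back]) → [y]
/u/ harmonizes with /ø/ ([-back]) → [y]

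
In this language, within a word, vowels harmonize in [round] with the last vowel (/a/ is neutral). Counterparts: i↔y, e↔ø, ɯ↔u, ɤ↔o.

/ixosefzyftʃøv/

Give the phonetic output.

/i/ harmonizes with /ø/ ([+round]) → [y]
/e/ harmonizes with /ø/ ([+round]) → [ø]

[yxosøfzyftʃøv]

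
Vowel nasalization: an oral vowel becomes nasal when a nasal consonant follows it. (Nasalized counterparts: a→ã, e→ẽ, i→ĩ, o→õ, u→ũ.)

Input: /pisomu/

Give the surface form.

[pisõmu]

/o/ before nasal /m/ → [õ]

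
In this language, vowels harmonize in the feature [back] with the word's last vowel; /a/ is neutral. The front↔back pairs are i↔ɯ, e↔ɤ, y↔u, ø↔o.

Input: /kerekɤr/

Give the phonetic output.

/e/ harmonizes with /ɤ/ ([+back]) → [ɤ]
/e/ harmonizes with /ɤ/ ([+back]) → [ɤ]

[kɤrɤkɤr]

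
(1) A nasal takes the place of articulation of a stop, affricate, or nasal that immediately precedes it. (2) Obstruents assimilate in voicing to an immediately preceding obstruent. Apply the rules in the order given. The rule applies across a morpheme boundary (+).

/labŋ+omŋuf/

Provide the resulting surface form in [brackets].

[labm+ommuf]

Rule 1: /ŋ/ after /b/ (labial) → [m]
Rule 1: /ŋ/ after /m/ (labial) → [m]
After rule 1: labm+ommuf
Rule 2: no segment meets the rule's conditions; no change.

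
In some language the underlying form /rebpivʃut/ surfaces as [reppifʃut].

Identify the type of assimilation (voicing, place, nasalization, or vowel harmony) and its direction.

voicing assimilation, regressive

/b/→[p] /v/→[f].
Each target copies a feature from the following segment, so the direction is regressive.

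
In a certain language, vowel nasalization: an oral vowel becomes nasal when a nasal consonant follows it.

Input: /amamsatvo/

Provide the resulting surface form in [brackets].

[ãmãmsatvo]

/a/ before nasal /m/ → [ã]
/a/ before nasal /m/ → [ã]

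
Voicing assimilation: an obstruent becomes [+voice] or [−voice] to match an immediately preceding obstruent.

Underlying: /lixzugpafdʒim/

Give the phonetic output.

/z/ after /x/ (voiceless) → [s]
/p/ after /g/ (voiced) → [b]
/dʒ/ after /f/ (voiceless) → [tʃ]

[lixsugbaftʃim]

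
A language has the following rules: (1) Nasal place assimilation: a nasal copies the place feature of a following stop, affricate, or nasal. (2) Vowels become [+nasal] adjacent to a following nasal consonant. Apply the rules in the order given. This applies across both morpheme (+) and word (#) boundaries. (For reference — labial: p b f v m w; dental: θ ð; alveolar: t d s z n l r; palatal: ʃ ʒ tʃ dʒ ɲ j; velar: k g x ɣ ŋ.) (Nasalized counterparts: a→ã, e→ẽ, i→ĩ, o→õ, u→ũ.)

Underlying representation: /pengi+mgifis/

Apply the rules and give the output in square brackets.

Rule 1: /n/ before /g/ (velar) → [ŋ]
Rule 1: /m/ before /g/ (velar) → [ŋ]
After rule 1: peŋgi+ŋgifis
Rule 2: /e/ before nasal /ŋ/ → [ẽ]
Rule 2: /i/ before nasal /ŋ/ → [ĩ]

[pẽŋgĩ+ŋgifis]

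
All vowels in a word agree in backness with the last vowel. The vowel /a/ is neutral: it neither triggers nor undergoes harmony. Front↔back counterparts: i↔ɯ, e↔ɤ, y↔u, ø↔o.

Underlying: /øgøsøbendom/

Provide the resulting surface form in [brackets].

/ø/ harmonizes with /o/ ([+back]) → [o]
/ø/ harmonizes with /o/ ([+back]) → [o]
/ø/ harmonizes with /o/ ([+back]) → [o]
/e/ harmonizes with /o/ ([+back]) → [ɤ]

[ogosobɤndom]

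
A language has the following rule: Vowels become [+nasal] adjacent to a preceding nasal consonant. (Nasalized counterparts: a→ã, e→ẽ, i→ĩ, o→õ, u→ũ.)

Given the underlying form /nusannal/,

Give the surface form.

[nũsannãl]

/u/ after nasal /n/ → [ũ]
/a/ after nasal /n/ → [ã]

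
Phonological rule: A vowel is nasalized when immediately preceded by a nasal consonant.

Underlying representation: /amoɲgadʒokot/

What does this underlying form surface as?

/o/ after nasal /m/ → [õ]

[amõɲgadʒokot]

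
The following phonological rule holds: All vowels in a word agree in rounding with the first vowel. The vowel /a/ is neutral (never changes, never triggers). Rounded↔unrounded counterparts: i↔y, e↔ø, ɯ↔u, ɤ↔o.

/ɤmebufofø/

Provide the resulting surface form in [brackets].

/u/ harmonizes with /ɤ/ ([-round]) → [ɯ]
/o/ harmonizes with /ɤ/ ([-round]) → [ɤ]
/ø/ harmonizes with /ɤ/ ([-round]) → [e]

[ɤmebɯfɤfe]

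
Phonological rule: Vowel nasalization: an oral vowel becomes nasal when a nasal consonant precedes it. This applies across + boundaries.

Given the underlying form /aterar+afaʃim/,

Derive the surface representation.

no segment meets the rule's conditions; no change.

[aterar+afaʃim]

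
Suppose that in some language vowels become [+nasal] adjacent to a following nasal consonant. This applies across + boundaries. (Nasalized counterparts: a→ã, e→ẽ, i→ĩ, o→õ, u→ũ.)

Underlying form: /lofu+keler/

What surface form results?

no segment meets the rule's conditions; no change.

[lofu+keler]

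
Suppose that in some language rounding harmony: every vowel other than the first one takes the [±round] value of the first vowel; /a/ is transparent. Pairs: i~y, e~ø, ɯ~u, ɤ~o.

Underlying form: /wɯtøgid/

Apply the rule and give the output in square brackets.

/ø/ harmonizes with /ɯ/ ([-round]) → [e]

[wɯtegid]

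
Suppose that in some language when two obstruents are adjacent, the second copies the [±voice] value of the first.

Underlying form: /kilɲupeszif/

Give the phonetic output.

/z/ after /s/ (voiceless) → [s]

[kilɲupessif]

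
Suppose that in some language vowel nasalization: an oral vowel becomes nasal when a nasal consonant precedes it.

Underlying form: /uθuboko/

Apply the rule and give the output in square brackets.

no segment meets the rule's conditions; no change.

[uθuboko]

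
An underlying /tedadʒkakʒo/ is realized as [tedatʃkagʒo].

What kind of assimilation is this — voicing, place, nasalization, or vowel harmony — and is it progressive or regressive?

/dʒ/→[tʃ] /k/→[g].
Each target copies a feature from the following segment, so the direction is regressive.

voicing assimilation, regressive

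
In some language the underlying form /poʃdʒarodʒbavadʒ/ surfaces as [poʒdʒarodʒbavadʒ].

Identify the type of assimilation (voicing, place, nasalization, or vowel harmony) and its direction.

voicing assimilation, regressive

/ʃ/→[ʒ].
Each target copies a feature from the following segment, so the direction is regressive.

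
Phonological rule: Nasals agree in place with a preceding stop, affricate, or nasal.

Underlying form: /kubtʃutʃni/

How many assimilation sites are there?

1

/n/ after /tʃ/ (palatal) → [ɲ]
1 segment changes.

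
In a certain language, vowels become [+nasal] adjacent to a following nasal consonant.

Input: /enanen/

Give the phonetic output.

/e/ before nasal /n/ → [ẽ]
/a/ before nasal /n/ → [ã]
/e/ before nasal /n/ → [ẽ]

[ẽnãnẽn]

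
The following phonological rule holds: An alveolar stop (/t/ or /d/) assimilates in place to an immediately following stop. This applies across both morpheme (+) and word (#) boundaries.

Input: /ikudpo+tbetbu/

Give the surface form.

[ikubpo+pbepbu]

/d/ before /p/ (labial) → [b]
/t/ before /b/ (labial) → [p]
/t/ before /b/ (labial) → [p]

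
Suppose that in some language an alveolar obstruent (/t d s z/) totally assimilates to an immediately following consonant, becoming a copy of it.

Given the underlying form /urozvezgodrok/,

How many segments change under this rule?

/z/ before /v/ → [v] (total assimilation)
/z/ before /g/ → [g] (total assimilation)
/d/ before /r/ → [r] (total assimilation)
3 segments change.

3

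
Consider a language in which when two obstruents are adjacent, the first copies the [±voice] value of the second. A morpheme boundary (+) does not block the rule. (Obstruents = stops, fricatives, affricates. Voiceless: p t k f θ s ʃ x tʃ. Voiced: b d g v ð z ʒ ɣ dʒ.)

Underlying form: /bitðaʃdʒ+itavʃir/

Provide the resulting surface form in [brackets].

/t/ before /ð/ (voiced) → [d]
/ʃ/ before /dʒ/ (voiced) → [ʒ]
/v/ before /ʃ/ (voiceless) → [f]

[bidðaʒdʒ+itafʃir]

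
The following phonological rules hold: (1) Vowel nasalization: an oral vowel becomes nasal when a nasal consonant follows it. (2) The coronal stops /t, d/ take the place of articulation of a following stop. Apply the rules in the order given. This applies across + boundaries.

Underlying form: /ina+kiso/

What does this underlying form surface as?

Rule 1: /i/ before nasal /n/ → [ĩ]
After rule 1: ĩna+kiso
Rule 2: no segment meets the rule's conditions; no change.

[ĩna+kiso]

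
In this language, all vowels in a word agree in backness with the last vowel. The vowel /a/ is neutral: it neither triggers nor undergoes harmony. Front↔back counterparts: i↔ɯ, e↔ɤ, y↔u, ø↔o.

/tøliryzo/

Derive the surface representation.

[tolɯruzo]

/ø/ harmonizes with /o/ ([+back]) → [o]
/i/ harmonizes with /o/ ([+back]) → [ɯ]
/y/ harmonizes with /o/ ([+back]) → [u]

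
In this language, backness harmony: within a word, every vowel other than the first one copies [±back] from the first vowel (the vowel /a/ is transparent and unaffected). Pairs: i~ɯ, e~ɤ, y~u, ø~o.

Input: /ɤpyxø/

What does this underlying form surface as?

/y/ harmonizes with /ɤ/ ([+back]) → [u]
/ø/ harmonizes with /ɤ/ ([+back]) → [o]

[ɤpuxo]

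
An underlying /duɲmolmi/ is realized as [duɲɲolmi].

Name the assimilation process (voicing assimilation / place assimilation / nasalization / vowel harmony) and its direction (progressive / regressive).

place assimilation, progressive

/m/→[ɲ].
Each target copies a feature from the preceding segment, so the direction is progressive.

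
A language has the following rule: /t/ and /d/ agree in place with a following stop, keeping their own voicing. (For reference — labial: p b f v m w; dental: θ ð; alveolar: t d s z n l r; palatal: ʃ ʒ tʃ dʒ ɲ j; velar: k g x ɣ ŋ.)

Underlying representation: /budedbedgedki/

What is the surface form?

[budebbeggegki]

/d/ before /b/ (labial) → [b]
/d/ before /g/ (velar) → [g]
/d/ before /k/ (velar) → [g]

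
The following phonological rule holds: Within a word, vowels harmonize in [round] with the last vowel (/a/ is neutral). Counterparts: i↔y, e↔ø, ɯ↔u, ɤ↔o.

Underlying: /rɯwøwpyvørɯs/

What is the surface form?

/ø/ harmonizes with /ɯ/ ([-round]) → [e]
/y/ harmonizes with /ɯ/ ([-round]) → [i]
/ø/ harmonizes with /ɯ/ ([-round]) → [e]

[rɯwewpiverɯs]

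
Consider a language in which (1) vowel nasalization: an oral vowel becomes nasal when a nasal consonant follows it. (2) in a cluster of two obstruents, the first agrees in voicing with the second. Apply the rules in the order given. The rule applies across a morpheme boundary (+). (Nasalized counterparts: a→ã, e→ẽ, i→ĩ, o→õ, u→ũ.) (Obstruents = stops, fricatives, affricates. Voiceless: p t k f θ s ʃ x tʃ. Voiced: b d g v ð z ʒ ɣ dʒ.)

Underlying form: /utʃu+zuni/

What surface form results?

[utʃu+zũni]

Rule 1: /u/ before nasal /n/ → [ũ]
After rule 1: utʃu+zũni
Rule 2: no segment meets the rule's conditions; no change.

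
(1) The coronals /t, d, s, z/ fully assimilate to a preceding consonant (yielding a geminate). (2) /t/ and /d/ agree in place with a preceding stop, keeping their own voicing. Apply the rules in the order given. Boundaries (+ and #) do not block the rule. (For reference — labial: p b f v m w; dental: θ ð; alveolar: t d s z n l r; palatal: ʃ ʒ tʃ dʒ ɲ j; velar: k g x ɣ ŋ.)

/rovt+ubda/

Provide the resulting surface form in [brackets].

[rovv+ubba]

Rule 1: /t/ after /v/ → [v] (total assimilation)
Rule 1: /d/ after /b/ → [b] (total assimilation)
After rule 1: rovv+ubba
Rule 2: no segment meets the rule's conditions; no change.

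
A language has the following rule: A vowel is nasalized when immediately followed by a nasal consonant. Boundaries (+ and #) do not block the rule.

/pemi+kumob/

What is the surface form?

/e/ before nasal /m/ → [ẽ]
/u/ before nasal /m/ → [ũ]

[pẽmi+kũmob]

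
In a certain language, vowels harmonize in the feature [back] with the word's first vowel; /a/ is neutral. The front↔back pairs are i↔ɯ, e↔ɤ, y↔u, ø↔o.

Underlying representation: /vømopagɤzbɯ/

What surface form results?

[vømøpagezbi]

/o/ harmonizes with /ø/ ([-back]) → [ø]
/ɤ/ harmonizes with /ø/ ([-back]) → [e]
/ɯ/ harmonizes with /ø/ ([-back]) → [i]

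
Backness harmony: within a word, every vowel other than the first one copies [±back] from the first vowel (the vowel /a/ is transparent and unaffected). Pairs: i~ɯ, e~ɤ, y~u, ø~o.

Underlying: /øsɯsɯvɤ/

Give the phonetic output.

/ɯ/ harmonizes with /ø/ ([-back]) → [i]
/ɯ/ harmonizes with /ø/ ([-back]) → [i]
/ɤ/ harmonizes with /ø/ ([-back]) → [e]

[øsisive]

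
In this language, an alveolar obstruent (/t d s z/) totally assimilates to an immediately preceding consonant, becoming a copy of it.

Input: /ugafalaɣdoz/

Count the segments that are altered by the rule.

/d/ after /ɣ/ → [ɣ] (total assimilation)
1 segment changes.

1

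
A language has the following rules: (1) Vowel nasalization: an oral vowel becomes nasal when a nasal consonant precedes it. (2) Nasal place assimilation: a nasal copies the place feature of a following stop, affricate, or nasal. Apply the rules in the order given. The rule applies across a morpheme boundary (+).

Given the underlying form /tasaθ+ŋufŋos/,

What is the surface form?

[tasaθ+ŋũfŋõs]

Rule 1: /u/ after nasal /ŋ/ → [ũ]
Rule 1: /o/ after nasal /ŋ/ → [õ]
After rule 1: tasaθ+ŋũfŋõs
Rule 2: no segment meets the rule's conditions; no change.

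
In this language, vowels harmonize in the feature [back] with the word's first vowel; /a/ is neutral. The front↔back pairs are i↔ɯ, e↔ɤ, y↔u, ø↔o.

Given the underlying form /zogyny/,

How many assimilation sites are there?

/y/ harmonizes with /o/ ([+back]) → [u]
/y/ harmonizes with /o/ ([+back]) → [u]
2 segments change.

2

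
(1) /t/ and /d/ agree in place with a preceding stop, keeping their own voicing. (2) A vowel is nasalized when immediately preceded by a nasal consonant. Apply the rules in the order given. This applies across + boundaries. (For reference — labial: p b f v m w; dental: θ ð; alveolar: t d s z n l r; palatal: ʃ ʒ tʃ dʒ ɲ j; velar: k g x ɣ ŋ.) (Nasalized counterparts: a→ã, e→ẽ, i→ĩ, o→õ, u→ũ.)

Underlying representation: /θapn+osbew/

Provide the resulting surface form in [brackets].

Rule 1: no segment meets the rule's conditions; no change.
After rule 1: θapn+osbew
Rule 2: /o/ after nasal /n/ → [õ]

[θapn+õsbew]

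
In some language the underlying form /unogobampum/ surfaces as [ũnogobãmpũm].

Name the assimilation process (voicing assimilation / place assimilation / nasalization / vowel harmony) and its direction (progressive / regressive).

nasalization, regressive

/u/→[ũ] /a/→[ã] /u/→[ũ].
Each target copies a feature from the following segment, so the direction is regressive.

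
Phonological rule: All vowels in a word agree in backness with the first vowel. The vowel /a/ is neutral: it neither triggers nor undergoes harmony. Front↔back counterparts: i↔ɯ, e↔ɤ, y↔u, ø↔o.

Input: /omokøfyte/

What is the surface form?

/ø/ harmonizes with /o/ ([+back]) → [o]
/y/ harmonizes with /o/ ([+back]) → [u]
/e/ harmonizes with /o/ ([+back]) → [ɤ]

[omokofutɤ]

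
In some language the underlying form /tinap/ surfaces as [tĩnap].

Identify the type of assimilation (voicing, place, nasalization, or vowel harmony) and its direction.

nasalization, regressive

/i/→[ĩ].
Each target copies a feature from the following segment, so the direction is regressive.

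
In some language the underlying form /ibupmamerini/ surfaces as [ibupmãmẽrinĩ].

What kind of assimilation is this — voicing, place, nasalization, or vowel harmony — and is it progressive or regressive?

/a/→[ã] /e/→[ẽ] /i/→[ĩ].
Each target copies a feature from the preceding segment, so the direction is progressive.

nasalization, progressive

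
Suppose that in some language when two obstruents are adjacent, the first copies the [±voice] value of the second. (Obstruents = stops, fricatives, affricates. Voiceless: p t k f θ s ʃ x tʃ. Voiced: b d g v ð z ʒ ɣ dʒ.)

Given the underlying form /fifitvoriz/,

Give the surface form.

/t/ before /v/ (voiced) → [d]

[fifidvoriz]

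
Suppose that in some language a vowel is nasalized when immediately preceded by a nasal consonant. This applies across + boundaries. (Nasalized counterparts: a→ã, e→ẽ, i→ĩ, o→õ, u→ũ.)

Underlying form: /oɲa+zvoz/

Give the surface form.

/a/ after nasal /ɲ/ → [ã]

[oɲã+zvoz]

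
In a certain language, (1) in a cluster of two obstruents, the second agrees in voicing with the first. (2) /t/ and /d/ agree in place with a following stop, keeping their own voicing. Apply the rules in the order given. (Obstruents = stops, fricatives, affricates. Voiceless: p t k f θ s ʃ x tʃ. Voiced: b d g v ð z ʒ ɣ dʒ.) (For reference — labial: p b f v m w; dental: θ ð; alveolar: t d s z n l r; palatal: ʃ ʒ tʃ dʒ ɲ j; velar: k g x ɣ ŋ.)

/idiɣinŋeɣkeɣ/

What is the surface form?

[idiɣinŋeɣgeɣ]

Rule 1: /k/ after /ɣ/ (voiced) → [g]
After rule 1: idiɣinŋeɣgeɣ
Rule 2: no segment meets the rule's conditions; no change.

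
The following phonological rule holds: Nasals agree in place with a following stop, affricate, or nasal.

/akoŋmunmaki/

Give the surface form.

/ŋ/ before /m/ (labial) → [m]
/n/ before /m/ (labial) → [m]

[akommummaki]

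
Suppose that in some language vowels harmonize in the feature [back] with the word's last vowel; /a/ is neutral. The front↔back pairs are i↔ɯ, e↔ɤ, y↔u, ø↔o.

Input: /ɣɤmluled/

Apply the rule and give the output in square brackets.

[ɣemlyled]

/ɤ/ harmonizes with /e/ ([-back]) → [e]
/u/ harmonizes with /e/ ([-back]) → [y]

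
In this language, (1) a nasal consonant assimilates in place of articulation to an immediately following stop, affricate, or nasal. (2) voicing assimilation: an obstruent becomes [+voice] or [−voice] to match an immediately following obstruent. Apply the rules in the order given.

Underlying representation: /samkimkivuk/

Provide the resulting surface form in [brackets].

[saŋkiŋkivuk]

Rule 1: /m/ before /k/ (velar) → [ŋ]
Rule 1: /m/ before /k/ (velar) → [ŋ]
After rule 1: saŋkiŋkivuk
Rule 2: no segment meets the rule's conditions; no change.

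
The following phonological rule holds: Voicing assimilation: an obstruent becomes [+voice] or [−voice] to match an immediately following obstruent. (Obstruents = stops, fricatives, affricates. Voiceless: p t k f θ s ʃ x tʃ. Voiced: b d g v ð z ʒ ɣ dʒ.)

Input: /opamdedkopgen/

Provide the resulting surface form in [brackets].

/d/ before /k/ (voiceless) → [t]
/p/ before /g/ (voiced) → [b]

[opamdetkobgen]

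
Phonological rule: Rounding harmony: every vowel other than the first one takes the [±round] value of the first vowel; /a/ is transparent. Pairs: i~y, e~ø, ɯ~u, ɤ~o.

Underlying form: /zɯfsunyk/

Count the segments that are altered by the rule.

/u/ harmonizes with /ɯ/ ([-round]) → [ɯ]
/y/ harmonizes with /ɯ/ ([-round]) → [i]
2 segments change.

2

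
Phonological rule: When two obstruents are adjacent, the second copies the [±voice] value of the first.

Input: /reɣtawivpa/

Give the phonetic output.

[reɣdawivba]

/t/ after /ɣ/ (voiced) → [d]
/p/ after /v/ (voiced) → [b]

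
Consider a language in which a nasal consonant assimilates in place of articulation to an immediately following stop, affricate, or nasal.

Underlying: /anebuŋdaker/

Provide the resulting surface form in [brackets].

/ŋ/ before /d/ (alveolar) → [n]

[anebundaker]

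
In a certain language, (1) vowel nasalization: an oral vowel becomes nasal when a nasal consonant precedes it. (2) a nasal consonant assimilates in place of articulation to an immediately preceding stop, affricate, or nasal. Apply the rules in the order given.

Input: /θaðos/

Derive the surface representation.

Rule 1: no segment meets the rule's conditions; no change.
After rule 1: θaðos
Rule 2: no segment meets the rule's conditions; no change.

[θaðos]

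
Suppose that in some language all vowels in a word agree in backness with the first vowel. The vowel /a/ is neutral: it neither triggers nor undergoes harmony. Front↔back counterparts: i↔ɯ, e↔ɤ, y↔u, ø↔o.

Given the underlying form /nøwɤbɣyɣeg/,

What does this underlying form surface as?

/ɤ/ harmonizes with /ø/ ([-back]) → [e]

[nøwebɣyɣeg]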